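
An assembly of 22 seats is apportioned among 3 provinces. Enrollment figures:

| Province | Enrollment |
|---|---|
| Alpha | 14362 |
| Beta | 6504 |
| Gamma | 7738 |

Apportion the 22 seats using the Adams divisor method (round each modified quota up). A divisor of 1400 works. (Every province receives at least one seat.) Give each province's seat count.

Alpha: 11, Beta: 5, Gamma: 6

With modified divisor 1400: modified quotas Alpha 10.259, Beta 4.646, Gamma 5.527.
Rounding up: Alpha 11, Beta 5, Gamma 6 (total 22).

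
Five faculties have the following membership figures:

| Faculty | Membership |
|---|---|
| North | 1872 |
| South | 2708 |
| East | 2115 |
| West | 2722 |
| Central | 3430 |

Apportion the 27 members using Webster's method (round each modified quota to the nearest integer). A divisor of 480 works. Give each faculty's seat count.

North 4; South 6; East 4; West 6; Central 7

With modified divisor 480: modified quotas North 3.900, South 5.642, East 4.406, West 5.671, Central 7.146.
Rounding to the nearest integer: North 4, South 6, East 4, West 6, Central 7 (total 27).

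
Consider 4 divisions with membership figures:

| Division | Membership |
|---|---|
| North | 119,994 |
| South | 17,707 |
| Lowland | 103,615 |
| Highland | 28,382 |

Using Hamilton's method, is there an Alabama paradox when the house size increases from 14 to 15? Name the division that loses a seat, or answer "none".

Highland

At 14 seats: North 6, South 1, Lowland 5, Highland 2.
At 15 seats: North 7, South 1, Lowland 6, Highland 1.
Highland drops from 2 to 1.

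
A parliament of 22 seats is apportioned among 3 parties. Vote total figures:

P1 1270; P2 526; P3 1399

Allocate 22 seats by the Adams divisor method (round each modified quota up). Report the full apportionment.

P1=9; P2=4; P3=9

Standard divisor 3195/22 ≈ 145.227; standard quotas: P1 8.745, P2 3.622, P3 9.633.
Rounding up gives 9, 4, 10 = 23 seats, so the divisor must be adjusted.
With modified divisor 157: modified quotas P1 8.089, P2 3.350, P3 8.911.
Rounding up: P1 9, P2 4, P3 9 (total 22).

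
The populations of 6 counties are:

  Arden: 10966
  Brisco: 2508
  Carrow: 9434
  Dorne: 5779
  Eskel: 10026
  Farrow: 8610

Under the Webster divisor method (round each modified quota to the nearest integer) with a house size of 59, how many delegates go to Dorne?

7

Standard divisor 47323/59 ≈ 802.085; standard quotas: Arden 13.672, Brisco 3.127, Carrow 11.762, Dorne 7.205, Eskel 12.500, Farrow 10.735.
Rounding to the nearest integer gives Arden 14, Brisco 3, Carrow 12, Dorne 7, Eskel 12, Farrow 11 — total 59, matching the house size, so no adjustment is needed.
Dorne receives 7.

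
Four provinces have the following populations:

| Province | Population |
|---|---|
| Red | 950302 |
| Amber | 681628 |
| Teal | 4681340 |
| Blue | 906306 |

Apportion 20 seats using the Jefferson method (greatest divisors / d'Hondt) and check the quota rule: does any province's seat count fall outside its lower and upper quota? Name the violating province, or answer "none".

Teal

Standard quotas: Red 2.633, Amber 1.888, Teal 12.968, Blue 2.511.
Jefferson allocation: Red 2, Amber 2, Teal 14, Blue 2.
Teal has quota 12.968 (lower 12, upper 13) but receives 14 — outside the quota interval.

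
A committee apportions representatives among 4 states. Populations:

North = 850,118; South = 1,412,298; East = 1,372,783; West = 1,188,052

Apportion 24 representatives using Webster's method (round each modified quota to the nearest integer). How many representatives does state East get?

Standard divisor 4823251/24 ≈ 200968.792; standard quotas: North 4.230, South 7.027, East 6.831, West 5.912.
Rounding to the nearest integer gives North 4, South 7, East 7, West 6 — total 24, matching the house size, so no adjustment is needed.
East receives 7.

7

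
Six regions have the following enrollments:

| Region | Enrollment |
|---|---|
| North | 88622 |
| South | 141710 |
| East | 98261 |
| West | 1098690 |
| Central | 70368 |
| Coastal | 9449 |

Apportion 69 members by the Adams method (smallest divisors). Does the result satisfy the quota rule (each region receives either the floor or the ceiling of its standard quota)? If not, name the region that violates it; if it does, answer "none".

West

Standard quotas: North 4.057, South 6.488, East 4.499, West 50.302, Central 3.222, Coastal 0.433.
Adams allocation: North 4, South 7, East 5, West 48, Central 4, Coastal 1.
West has quota 50.302 (lower 50, upper 51) but receives 48 — outside the quota interval.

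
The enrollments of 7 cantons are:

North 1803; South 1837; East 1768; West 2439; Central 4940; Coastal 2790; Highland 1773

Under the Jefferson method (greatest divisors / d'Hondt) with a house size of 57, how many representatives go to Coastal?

Standard divisor 17350/57 ≈ 304.386; standard quotas: North 5.923, South 6.035, East 5.808, West 8.013, Central 16.229, Coastal 9.166, Highland 5.825.
Rounding down gives 5, 6, 5, 8, 16, 9, 5 = 54 seats, so the divisor must be adjusted.
With modified divisor 293: modified quotas North 6.154, South 6.270, East 6.034, West 8.324, Central 16.860, Coastal 9.522, Highland 6.051.
Rounding down: North 6, South 6, East 6, West 8, Central 16, Coastal 9, Highland 6 (total 57).
Coastal receives 9.

9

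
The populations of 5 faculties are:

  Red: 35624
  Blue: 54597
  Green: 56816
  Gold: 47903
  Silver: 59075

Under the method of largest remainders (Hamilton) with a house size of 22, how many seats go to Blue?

5

Total 254015; standard divisor 254015/22 ≈ 11546.136.
Standard quotas: Red 3.0854, Blue 4.7286, Green 4.9208, Gold 4.1488, Silver 5.1164.
Lower quotas: Red 3, Blue 4, Green 4, Gold 4, Silver 5 (sum 20, leaving 2 seats).
Remainders in descending order: Green 0.9208, Blue 0.7286, Gold 0.1488, Silver 0.1164, Red 0.0854.
The surplus seats go to Green, Blue.
Blue receives 5.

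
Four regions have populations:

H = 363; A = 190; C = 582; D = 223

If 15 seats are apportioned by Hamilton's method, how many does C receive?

The standard divisor is 1358/15 ≈ 90.533.
Standard quotas: H 4.010, A 2.099, C 6.429, D 2.463.
Lower quotas: H 4, A 2, C 6, D 2 (sum 14, leaving 1 seat).
Remainders in descending order: D 0.463, C 0.429, A 0.099, H 0.010.
The surplus seat goes to D.
C receives 6.

6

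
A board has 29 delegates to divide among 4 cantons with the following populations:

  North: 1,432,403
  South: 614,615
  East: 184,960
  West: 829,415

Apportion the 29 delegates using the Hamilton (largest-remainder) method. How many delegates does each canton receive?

North 13; South 6; East 2; West 8

The standard divisor is 3061393/29 ≈ 105565.276.
Standard quotas: North 13.5689, South 5.8221, East 1.7521, West 7.8569.
Lower quotas: North 13, South 5, East 1, West 7 (sum 26, leaving 3 seats).
Remainders in descending order: West 0.8569, South 0.8221, East 0.7521, North 0.5689.
The surplus seats go to West, South, East.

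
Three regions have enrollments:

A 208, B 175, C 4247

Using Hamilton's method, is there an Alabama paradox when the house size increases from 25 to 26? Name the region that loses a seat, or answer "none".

At 25 seats: A 1, B 1, C 23.
At 26 seats: A 1, B 1, C 24.
No region's allocation decreased.

none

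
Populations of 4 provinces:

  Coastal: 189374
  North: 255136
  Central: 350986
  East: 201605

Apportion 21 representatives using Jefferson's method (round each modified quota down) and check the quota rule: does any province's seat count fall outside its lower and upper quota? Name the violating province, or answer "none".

Standard quotas: Coastal 3.988, North 5.373, Central 7.392, East 4.246.
Jefferson allocation: Coastal 4, North 5, Central 8, East 4.
Every allocation lies between the lower and upper quota.

none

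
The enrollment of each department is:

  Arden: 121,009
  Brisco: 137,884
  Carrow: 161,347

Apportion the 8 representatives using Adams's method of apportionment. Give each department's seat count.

Standard divisor 420240/8 ≈ 52530; standard quotas: Arden 2.304, Brisco 2.625, Carrow 3.072.
Rounding up gives 3, 3, 4 = 10 seats, so the divisor must be adjusted.
With modified divisor 64700: modified quotas Arden 1.870, Brisco 2.131, Carrow 2.494.
Rounding up: Arden 2, Brisco 3, Carrow 3 (total 8).

Arden: 2; Brisco: 3; Carrow: 3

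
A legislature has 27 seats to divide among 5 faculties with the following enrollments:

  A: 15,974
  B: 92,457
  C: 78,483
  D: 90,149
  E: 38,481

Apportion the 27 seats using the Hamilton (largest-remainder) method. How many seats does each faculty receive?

Total 315544; standard divisor 315544/27 ≈ 11686.815.
Standard quotas: A 1.3668, B 7.9112, C 6.7155, D 7.7137, E 3.2927.
Lower quotas: A 1, B 7, C 6, D 7, E 3 (sum 24, leaving 3 seats).
Remainders in descending order: B 0.9112, C 0.7155, D 0.7137, A 0.3668, E 0.2927.
Largest remainders: B, C, D receive the extra seats.

A 1, B 8, C 7, D 8, E 3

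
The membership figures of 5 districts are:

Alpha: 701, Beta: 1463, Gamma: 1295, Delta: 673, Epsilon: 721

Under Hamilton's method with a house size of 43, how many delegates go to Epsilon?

6

Standard divisor: 4853 ÷ 43 ≈ 112.86.
Standard quotas: Alpha 6.211, Beta 12.963, Gamma 11.474, Delta 5.963, Epsilon 6.388.
Lower quotas: Alpha 6, Beta 12, Gamma 11, Delta 5, Epsilon 6 (sum 40, leaving 3 seats).
Remainders in descending order: Delta 0.963, Beta 0.963, Gamma 0.474, Epsilon 0.388, Alpha 0.211.
The surplus seats go to Delta, Beta, Gamma.
Epsilon receives 6.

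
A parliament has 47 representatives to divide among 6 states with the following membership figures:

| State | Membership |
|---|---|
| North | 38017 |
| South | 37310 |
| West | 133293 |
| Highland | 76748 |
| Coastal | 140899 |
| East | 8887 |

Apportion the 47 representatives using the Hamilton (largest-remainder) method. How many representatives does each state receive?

North=4, South=4, West=15, Highland=8, Coastal=15, East=1

Standard divisor: 435154 ÷ 47 ≈ 9258.596.
Standard quotas: North 4.1061, South 4.0298, West 14.3967, Highland 8.2894, Coastal 15.2182, East 0.9599.
Lower quotas: North 4, South 4, West 14, Highland 8, Coastal 15, East 0 (sum 45, leaving 2 seats).
Remainders in descending order: East 0.9599, West 0.3967, Highland 0.2894, Coastal 0.2182, North 0.1061, South 0.0298.
The surplus seats go to East, West.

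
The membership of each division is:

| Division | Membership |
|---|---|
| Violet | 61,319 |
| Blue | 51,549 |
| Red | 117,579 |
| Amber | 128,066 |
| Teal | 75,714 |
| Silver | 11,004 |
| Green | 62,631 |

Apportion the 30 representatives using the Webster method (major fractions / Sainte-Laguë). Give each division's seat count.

Standard divisor 507862/30 ≈ 16928.733; standard quotas: Violet 3.622, Blue 3.045, Red 6.946, Amber 7.565, Teal 4.473, Silver 0.650, Green 3.700.
Rounding to the nearest integer gives 4, 3, 7, 8, 4, 1, 4 = 31 seats, so the divisor must be adjusted.
With modified divisor 17300: modified quotas Violet 3.544, Blue 2.980, Red 6.796, Amber 7.403, Teal 4.377, Silver 0.636, Green 3.620.
Rounding to the nearest integer: Violet 4, Blue 3, Red 7, Amber 7, Teal 4, Silver 1, Green 4 (total 30).

Violet 4, Blue 3, Red 7, Amber 7, Teal 4, Silver 1, Green 4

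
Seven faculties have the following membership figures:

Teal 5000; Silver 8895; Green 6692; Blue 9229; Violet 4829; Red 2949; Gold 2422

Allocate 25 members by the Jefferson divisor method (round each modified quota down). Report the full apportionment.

Standard divisor 40016/25 ≈ 1600.64; standard quotas: Teal 3.124, Silver 5.557, Green 4.181, Blue 5.766, Violet 3.017, Red 1.842, Gold 1.513.
Rounding down gives 3, 5, 4, 5, 3, 1, 1 = 22 seats, so the divisor must be adjusted.
With modified divisor 1400: modified quotas Teal 3.571, Silver 6.354, Green 4.780, Blue 6.592, Violet 3.449, Red 2.106, Gold 1.730.
Rounding down: Teal 3, Silver 6, Green 4, Blue 6, Violet 3, Red 2, Gold 1 (total 25).

Teal=3, Silver=6, Green=4, Blue=6, Violet=3, Red=2, Gold=1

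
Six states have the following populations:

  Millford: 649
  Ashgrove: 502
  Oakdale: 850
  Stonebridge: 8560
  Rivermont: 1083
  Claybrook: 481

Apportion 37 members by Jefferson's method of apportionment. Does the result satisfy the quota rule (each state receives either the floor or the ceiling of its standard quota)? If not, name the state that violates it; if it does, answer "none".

Standard quotas: Millford 1.980, Ashgrove 1.532, Oakdale 2.594, Stonebridge 26.121, Rivermont 3.305, Claybrook 1.468.
Jefferson allocation: Millford 2, Ashgrove 1, Oakdale 2, Stonebridge 28, Rivermont 3, Claybrook 1.
Stonebridge has quota 26.121 (lower 26, upper 27) but receives 28 — outside the quota interval.

Stonebridge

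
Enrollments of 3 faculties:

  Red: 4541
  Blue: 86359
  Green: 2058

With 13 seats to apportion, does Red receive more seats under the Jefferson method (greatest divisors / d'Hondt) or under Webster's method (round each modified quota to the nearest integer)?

Jefferson: Red 0, Blue 13, Green 0.
Webster: Red 1, Blue 12, Green 0.
Red gets 0 under Jefferson and 1 under Webster.

Webster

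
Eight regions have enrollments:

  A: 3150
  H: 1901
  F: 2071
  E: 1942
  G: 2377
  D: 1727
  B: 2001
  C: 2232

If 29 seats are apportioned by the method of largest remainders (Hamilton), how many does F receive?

4

Standard divisor: 17401 ÷ 29 ≈ 600.034.
Standard quotas: A 5.250, H 3.168, F 3.451, E 3.236, G 3.961, D 2.878, B 3.335, C 3.720.
Lower quotas: A 5, H 3, F 3, E 3, G 3, D 2, B 3, C 3 (sum 25, leaving 4 seats).
Remainders in descending order: G 0.961, D 0.878, C 0.720, F 0.451, B 0.335, A 0.250, E 0.236, H 0.168.
The surplus seats go to G, D, C, F.
F receives 4.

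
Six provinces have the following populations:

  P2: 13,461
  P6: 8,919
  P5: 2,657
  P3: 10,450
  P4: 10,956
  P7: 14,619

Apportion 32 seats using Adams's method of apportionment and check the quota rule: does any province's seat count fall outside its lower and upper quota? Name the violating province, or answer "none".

none

Standard quotas: P2 7.054, P6 4.674, P5 1.392, P3 5.476, P4 5.742, P7 7.661.
Adams allocation: P2 7, P6 5, P5 2, P3 5, P4 6, P7 7.
Every allocation lies between the lower and upper quota.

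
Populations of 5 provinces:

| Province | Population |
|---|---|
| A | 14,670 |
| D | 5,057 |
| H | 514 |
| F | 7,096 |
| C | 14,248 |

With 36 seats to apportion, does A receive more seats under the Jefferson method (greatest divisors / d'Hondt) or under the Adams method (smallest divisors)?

Jefferson: A 13, D 4, H 0, F 6, C 13.
Adams: A 12, D 5, H 1, F 6, C 12.
A gets 13 under Jefferson and 12 under Adams.

Jefferson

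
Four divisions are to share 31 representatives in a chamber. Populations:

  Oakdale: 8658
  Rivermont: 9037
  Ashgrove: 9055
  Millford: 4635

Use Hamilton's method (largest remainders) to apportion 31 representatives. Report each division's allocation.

Oakdale 8, Rivermont 9, Ashgrove 9, Millford 5

Total 31385; standard divisor 31385/31 ≈ 1012.419.
Standard quotas: Oakdale 8.5518, Rivermont 8.9261, Ashgrove 8.9439, Millford 4.5781.
Lower quotas: Oakdale 8, Rivermont 8, Ashgrove 8, Millford 4 (sum 28, leaving 3 seats).
Remainders in descending order: Ashgrove 0.9439, Rivermont 0.9261, Millford 0.5781, Oakdale 0.5518.
The surplus seats go to Ashgrove, Rivermont, Millford.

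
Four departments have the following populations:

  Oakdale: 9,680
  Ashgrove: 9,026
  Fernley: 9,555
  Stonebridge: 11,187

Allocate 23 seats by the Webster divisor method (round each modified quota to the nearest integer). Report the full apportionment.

Oakdale 6, Ashgrove 5, Fernley 6, Stonebridge 6

Standard divisor 39448/23 ≈ 1715.13; standard quotas: Oakdale 5.644, Ashgrove 5.263, Fernley 5.571, Stonebridge 6.523.
Rounding to the nearest integer gives 6, 5, 6, 7 = 24 seats, so the divisor must be adjusted.
With modified divisor 1730: modified quotas Oakdale 5.595, Ashgrove 5.217, Fernley 5.523, Stonebridge 6.466.
Rounding to the nearest integer: Oakdale 6, Ashgrove 5, Fernley 6, Stonebridge 6 (total 23).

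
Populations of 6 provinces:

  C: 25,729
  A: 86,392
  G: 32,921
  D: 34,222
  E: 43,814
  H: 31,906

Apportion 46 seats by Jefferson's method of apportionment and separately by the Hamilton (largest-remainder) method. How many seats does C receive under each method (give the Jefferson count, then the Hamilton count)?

4 and 5

Jefferson: C 4, A 16, G 6, D 6, E 8, H 6.
Hamilton: C 5, A 15, G 6, D 6, E 8, H 6.
C gets 4 under Jefferson and 5 under Hamilton.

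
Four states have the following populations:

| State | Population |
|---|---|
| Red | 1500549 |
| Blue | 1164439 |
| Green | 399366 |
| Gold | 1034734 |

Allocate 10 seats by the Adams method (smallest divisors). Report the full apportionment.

Standard divisor 4099088/10 ≈ 409908.8; standard quotas: Red 3.661, Blue 2.841, Green 0.974, Gold 2.524.
Rounding up gives 4, 3, 1, 3 = 11 seats, so the divisor must be adjusted.
With modified divisor 508800: modified quotas Red 2.949, Blue 2.289, Green 0.785, Gold 2.034.
Rounding up: Red 3, Blue 3, Green 1, Gold 3 (total 10).

Red=3, Blue=3, Green=1, Gold=3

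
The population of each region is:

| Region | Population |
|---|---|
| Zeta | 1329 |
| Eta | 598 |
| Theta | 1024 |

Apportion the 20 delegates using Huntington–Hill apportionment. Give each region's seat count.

With divisor 148: modified quotas Zeta 8.980, Eta 4.041, Theta 6.919.
Geometric-mean thresholds: Zeta √(8·9)=8.485, Eta √(4·5)=4.472, Theta √(6·7)=6.481.
Each quota rounded against its threshold gives Zeta 9, Eta 4, Theta 7 (total 20).

Zeta=9, Eta=4, Theta=7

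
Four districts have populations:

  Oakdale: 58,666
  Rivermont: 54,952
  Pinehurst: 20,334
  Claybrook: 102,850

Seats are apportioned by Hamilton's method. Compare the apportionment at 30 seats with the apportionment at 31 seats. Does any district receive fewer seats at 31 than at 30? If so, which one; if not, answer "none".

none

At 30 seats: Oakdale 7, Rivermont 7, Pinehurst 3, Claybrook 13.
At 31 seats: Oakdale 8, Rivermont 7, Pinehurst 3, Claybrook 13.
No district's allocation decreased.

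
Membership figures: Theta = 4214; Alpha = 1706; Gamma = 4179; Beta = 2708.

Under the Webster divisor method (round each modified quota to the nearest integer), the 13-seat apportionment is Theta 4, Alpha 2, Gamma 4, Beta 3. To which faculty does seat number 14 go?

Theta

Priority for the next seat is population ÷ (current seats + 0.5).
Priorities: Theta 936.444, Alpha 682.400, Gamma 928.667, Beta 773.714.
Highest priority: Theta.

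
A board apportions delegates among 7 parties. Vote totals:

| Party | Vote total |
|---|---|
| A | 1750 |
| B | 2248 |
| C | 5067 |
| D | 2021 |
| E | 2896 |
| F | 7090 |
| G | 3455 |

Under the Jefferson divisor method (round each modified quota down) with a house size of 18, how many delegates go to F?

6

Standard divisor 24527/18 ≈ 1362.611; standard quotas: A 1.284, B 1.650, C 3.719, D 1.483, E 2.125, F 5.203, G 2.536.
Rounding down gives 1, 1, 3, 1, 2, 5, 2 = 15 seats, so the divisor must be adjusted.
With modified divisor 1140: modified quotas A 1.535, B 1.972, C 4.445, D 1.773, E 2.540, F 6.219, G 3.031.
Rounding down: A 1, B 1, C 4, D 1, E 2, F 6, G 3 (total 18).
F receives 6.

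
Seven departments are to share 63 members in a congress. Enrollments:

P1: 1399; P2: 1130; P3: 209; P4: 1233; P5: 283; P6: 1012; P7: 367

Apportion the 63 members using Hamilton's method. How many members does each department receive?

P1 16, P2 13, P3 2, P4 14, P5 3, P6 11, P7 4

Standard divisor: 5633 ÷ 63 ≈ 89.413.
Standard quotas: P1 15.647, P2 12.638, P3 2.337, P4 13.790, P5 3.165, P6 11.318, P7 4.105.
Lower quotas: P1 15, P2 12, P3 2, P4 13, P5 3, P6 11, P7 4 (sum 60, leaving 3 seats).
Remainders in descending order: P4 0.790, P1 0.647, P2 0.638, P3 0.337, P6 0.318, P5 0.165, P7 0.105.
Largest remainders: P4, P1, P2 receive the extra seats.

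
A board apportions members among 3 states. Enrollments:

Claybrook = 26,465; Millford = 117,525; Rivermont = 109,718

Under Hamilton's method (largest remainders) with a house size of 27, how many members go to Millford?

Total 253708; standard divisor 253708/27 ≈ 9396.593.
Standard quotas: Claybrook 2.8164, Millford 12.5072, Rivermont 11.6764.
Lower quotas: Claybrook 2, Millford 12, Rivermont 11 (sum 25, leaving 2 seats).
Remainders in descending order: Claybrook 0.8164, Rivermont 0.6764, Millford 0.5072.
Largest remainders: Claybrook, Rivermont receive the extra seats.
Millford receives 12.

12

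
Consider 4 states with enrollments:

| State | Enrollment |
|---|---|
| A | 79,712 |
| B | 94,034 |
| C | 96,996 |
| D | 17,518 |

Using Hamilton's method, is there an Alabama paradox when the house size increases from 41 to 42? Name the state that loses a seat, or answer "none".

At 41 seats: A 11, B 13, C 14, D 3.
At 42 seats: A 12, B 14, C 14, D 2.
D drops from 3 to 2.

D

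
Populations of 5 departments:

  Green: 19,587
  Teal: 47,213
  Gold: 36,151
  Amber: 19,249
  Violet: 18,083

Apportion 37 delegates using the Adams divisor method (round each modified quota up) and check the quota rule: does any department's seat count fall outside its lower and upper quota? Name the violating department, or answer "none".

none

Standard quotas: Green 5.166, Teal 12.453, Gold 9.535, Amber 5.077, Violet 4.769.
Adams allocation: Green 5, Teal 12, Gold 10, Amber 5, Violet 5.
Every allocation lies between the lower and upper quota.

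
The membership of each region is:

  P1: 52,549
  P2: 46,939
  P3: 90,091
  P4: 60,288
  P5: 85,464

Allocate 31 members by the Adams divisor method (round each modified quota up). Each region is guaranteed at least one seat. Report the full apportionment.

P1 5, P2 4, P3 8, P4 6, P5 8

Standard divisor 335331/31 ≈ 10817.129; standard quotas: P1 4.858, P2 4.339, P3 8.329, P4 5.573, P5 7.901.
Rounding up gives 5, 5, 9, 6, 8 = 33 seats, so the divisor must be adjusted.
With modified divisor 11900: modified quotas P1 4.416, P2 3.944, P3 7.571, P4 5.066, P5 7.182.
Rounding up: P1 5, P2 4, P3 8, P4 6, P5 8 (total 31).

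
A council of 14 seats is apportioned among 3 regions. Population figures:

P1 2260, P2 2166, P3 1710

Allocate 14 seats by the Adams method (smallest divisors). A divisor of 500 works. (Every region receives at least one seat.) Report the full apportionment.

With modified divisor 500: modified quotas P1 4.520, P2 4.332, P3 3.420.
Rounding up: P1 5, P2 5, P3 4 (total 14).

P1: 5, P2: 5, P3: 4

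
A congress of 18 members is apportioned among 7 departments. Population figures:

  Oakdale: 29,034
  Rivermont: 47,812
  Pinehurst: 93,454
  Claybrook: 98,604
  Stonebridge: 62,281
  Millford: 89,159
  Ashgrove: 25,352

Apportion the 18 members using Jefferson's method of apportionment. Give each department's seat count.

Standard divisor 445696/18 ≈ 24760.889; standard quotas: Oakdale 1.173, Rivermont 1.931, Pinehurst 3.774, Claybrook 3.982, Stonebridge 2.515, Millford 3.601, Ashgrove 1.024.
Rounding down gives 1, 1, 3, 3, 2, 3, 1 = 14 seats, so the divisor must be adjusted.
With modified divisor 21500: modified quotas Oakdale 1.350, Rivermont 2.224, Pinehurst 4.347, Claybrook 4.586, Stonebridge 2.897, Millford 4.147, Ashgrove 1.179.
Rounding down: Oakdale 1, Rivermont 2, Pinehurst 4, Claybrook 4, Stonebridge 2, Millford 4, Ashgrove 1 (total 18).

Oakdale 1, Rivermont 2, Pinehurst 4, Claybrook 4, Stonebridge 2, Millford 4, Ashgrove 1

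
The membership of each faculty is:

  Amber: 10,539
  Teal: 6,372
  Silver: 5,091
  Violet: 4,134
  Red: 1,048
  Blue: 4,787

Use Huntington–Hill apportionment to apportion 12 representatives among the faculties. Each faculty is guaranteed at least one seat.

Amber=4; Teal=2; Silver=2; Violet=1; Red=1; Blue=2

With divisor 2983: modified quotas Amber 3.533, Teal 2.136, Silver 1.707, Violet 1.386, Red 0.351, Blue 1.605.
Geometric-mean thresholds: Amber √(3·4)=3.464, Teal √(2·3)=2.449, Silver √(1·2)=1.414, Violet √(1·2)=1.414, Red (min 1), Blue √(1·2)=1.414.
Each quota rounded against its threshold gives Amber 4, Teal 2, Silver 2, Violet 1, Red 1, Blue 2 (total 12).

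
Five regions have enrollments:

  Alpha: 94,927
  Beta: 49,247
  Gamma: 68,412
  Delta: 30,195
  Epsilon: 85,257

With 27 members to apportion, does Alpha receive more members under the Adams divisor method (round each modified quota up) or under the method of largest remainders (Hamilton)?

Adams: Alpha 7, Beta 4, Gamma 6, Delta 3, Epsilon 7.
Hamilton: Alpha 8, Beta 4, Gamma 6, Delta 2, Epsilon 7.
Alpha gets 7 under Adams and 8 under Hamilton.

Hamilton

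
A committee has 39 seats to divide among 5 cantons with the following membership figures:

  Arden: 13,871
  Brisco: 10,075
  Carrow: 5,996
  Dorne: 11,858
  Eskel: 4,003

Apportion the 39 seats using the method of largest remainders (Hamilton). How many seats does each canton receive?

Standard divisor: 45803 ÷ 39 ≈ 1174.436.
Standard quotas: Arden 11.8108, Brisco 8.5786, Carrow 5.1054, Dorne 10.0968, Eskel 3.4084.
Lower quotas: Arden 11, Brisco 8, Carrow 5, Dorne 10, Eskel 3 (sum 37, leaving 2 seats).
Remainders in descending order: Arden 0.8108, Brisco 0.5786, Eskel 0.4084, Carrow 0.1054, Dorne 0.0968.
Largest remainders: Arden, Brisco receive the extra seats.

Arden=12, Brisco=9, Carrow=5, Dorne=10, Eskel=3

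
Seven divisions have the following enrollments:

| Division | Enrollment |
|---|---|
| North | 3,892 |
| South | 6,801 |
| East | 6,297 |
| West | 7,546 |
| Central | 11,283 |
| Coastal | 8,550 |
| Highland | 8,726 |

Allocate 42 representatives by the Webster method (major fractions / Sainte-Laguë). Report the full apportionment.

North 3, South 5, East 5, West 6, Central 9, Coastal 7, Highland 7

Standard divisor 53095/42 ≈ 1264.167; standard quotas: North 3.079, South 5.380, East 4.981, West 5.969, Central 8.925, Coastal 6.763, Highland 6.903.
Rounding to the nearest integer gives North 3, South 5, East 5, West 6, Central 9, Coastal 7, Highland 7 — total 42, matching the house size, so no adjustment is needed.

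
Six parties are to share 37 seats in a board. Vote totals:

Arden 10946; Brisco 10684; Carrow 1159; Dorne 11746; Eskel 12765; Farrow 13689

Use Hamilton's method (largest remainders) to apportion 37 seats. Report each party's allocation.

Arden 7; Brisco 6; Carrow 1; Dorne 7; Eskel 8; Farrow 8

Standard divisor: 60989 ÷ 37 ≈ 1648.351.
Standard quotas: Arden 6.6406, Brisco 6.4816, Carrow 0.7031, Dorne 7.1259, Eskel 7.7441, Farrow 8.3047.
Lower quotas: Arden 6, Brisco 6, Carrow 0, Dorne 7, Eskel 7, Farrow 8 (sum 34, leaving 3 seats).
Remainders in descending order: Eskel 0.7441, Carrow 0.7031, Arden 0.6406, Brisco 0.4816, Farrow 0.3047, Dorne 0.1259.
Largest remainders: Eskel, Carrow, Arden receive the extra seats.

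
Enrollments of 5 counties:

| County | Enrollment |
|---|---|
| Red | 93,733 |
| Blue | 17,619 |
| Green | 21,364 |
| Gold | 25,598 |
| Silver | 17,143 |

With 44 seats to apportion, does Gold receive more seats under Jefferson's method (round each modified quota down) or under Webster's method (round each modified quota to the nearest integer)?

Jefferson: Red 25, Blue 4, Green 5, Gold 6, Silver 4.
Webster: Red 24, Blue 4, Green 5, Gold 7, Silver 4.
Gold gets 6 under Jefferson and 7 under Webster.

Webster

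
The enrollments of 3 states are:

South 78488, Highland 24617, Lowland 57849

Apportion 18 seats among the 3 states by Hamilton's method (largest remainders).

South=9; Highland=3; Lowland=6

Total 160954; standard divisor 160954/18 ≈ 8941.889.
Standard quotas: South 8.7776, Highland 2.7530, Lowland 6.4694.
Lower quotas: South 8, Highland 2, Lowland 6 (sum 16, leaving 2 seats).
Remainders in descending order: South 0.7776, Highland 0.7530, Lowland 0.4694.
Largest remainders: South, Highland receive the extra seats.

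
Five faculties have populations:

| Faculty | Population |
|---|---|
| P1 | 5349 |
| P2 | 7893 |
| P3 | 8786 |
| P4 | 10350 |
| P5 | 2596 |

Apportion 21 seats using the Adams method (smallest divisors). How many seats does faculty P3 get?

Standard divisor 34974/21 ≈ 1665.429; standard quotas: P1 3.212, P2 4.739, P3 5.276, P4 6.215, P5 1.559.
Rounding up gives 4, 5, 6, 7, 2 = 24 seats, so the divisor must be adjusted.
With modified divisor 1900: modified quotas P1 2.815, P2 4.154, P3 4.624, P4 5.447, P5 1.366.
Rounding up: P1 3, P2 5, P3 5, P4 6, P5 2 (total 21).
P3 receives 5.

5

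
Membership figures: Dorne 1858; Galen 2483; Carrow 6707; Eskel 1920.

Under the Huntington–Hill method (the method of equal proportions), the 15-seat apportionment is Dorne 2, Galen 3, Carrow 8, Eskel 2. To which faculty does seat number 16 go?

Carrow

Priority for the next seat is population ÷ (√(s·(s+1))).
Priorities: Dorne 758.525, Galen 716.780, Carrow 790.428, Eskel 783.837.
Highest priority: Carrow.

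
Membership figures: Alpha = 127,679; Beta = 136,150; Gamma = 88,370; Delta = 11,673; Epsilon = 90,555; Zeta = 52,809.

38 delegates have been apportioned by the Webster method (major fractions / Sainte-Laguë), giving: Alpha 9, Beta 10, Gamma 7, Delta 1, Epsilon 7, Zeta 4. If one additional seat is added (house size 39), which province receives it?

Priority for the next seat is population ÷ (current seats + 0.5).
Priorities: Alpha 13439.895, Beta 12966.667, Gamma 11782.667, Delta 7782.000, Epsilon 12074.000, Zeta 11735.333.
Highest priority: Alpha.

Alpha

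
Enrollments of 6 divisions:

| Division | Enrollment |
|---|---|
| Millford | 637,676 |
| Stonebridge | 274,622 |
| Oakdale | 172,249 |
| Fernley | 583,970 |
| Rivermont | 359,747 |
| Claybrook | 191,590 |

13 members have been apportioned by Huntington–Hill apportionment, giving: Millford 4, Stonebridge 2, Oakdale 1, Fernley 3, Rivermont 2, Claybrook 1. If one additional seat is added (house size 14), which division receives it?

Priority for the next seat is population ÷ (√(s·(s+1))).
Priorities: Millford 142588.688, Stonebridge 112113.962, Oakdale 121798.436, Fernley 168577.618, Rivermont 146866.098, Claybrook 135474.588.
Highest priority: Fernley.

Fernley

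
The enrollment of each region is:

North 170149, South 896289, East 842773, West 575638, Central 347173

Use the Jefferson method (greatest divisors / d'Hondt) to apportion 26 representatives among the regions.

Standard divisor 2832022/26 ≈ 108923.923; standard quotas: North 1.562, South 8.229, East 7.737, West 5.285, Central 3.187.
Rounding down gives 1, 8, 7, 5, 3 = 24 seats, so the divisor must be adjusted.
With modified divisor 97800: modified quotas North 1.740, South 9.165, East 8.617, West 5.886, Central 3.550.
Rounding down: North 1, South 9, East 8, West 5, Central 3 (total 26).

North=1, South=9, East=8, West=5, Central=3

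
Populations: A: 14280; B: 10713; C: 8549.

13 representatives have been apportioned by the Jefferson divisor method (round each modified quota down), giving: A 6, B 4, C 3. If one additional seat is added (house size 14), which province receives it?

Priority for the next seat is population ÷ (current seats + 1).
Priorities: A 2040.000, B 2142.600, C 2137.250.
Highest priority: B.

B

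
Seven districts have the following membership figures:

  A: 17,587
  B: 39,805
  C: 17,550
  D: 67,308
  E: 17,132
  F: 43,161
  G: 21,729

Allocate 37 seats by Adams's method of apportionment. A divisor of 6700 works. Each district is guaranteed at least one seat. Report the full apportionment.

With modified divisor 6700: modified quotas A 2.625, B 5.941, C 2.619, D 10.046, E 2.557, F 6.442, G 3.243.
Rounding up: A 3, B 6, C 3, D 11, E 3, F 7, G 4 (total 37).

A: 3, B: 6, C: 3, D: 11, E: 3, F: 7, G: 4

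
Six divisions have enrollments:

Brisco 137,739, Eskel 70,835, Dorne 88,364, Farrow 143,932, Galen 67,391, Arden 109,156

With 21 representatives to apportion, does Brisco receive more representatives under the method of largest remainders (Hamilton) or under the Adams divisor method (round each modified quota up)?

Hamilton

Hamilton: Brisco 5, Eskel 2, Dorne 3, Farrow 5, Galen 2, Arden 4.
Adams: Brisco 4, Eskel 3, Dorne 3, Farrow 5, Galen 2, Arden 4.
Brisco gets 5 under Hamilton and 4 under Adams.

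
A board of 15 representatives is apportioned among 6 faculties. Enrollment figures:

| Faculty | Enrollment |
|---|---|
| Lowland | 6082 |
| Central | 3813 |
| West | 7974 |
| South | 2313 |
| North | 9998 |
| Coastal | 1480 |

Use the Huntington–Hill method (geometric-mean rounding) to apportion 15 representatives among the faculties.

Lowland 3, Central 2, West 4, South 1, North 4, Coastal 1

With divisor 2269: modified quotas Lowland 2.680, Central 1.680, West 3.514, South 1.019, North 4.406, Coastal 0.652.
Geometric-mean thresholds: Lowland √(2·3)=2.449, Central √(1·2)=1.414, West √(3·4)=3.464, South √(1·2)=1.414, North √(4·5)=4.472, Coastal (min 1).
Each quota rounded against its threshold gives Lowland 3, Central 2, West 4, South 1, North 4, Coastal 1 (total 15).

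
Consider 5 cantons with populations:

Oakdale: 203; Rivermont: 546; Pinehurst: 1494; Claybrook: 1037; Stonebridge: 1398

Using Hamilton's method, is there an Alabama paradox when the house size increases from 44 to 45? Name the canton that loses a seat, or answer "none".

At 44 seats: Oakdale 2, Rivermont 5, Pinehurst 14, Claybrook 10, Stonebridge 13.
At 45 seats: Oakdale 2, Rivermont 5, Pinehurst 14, Claybrook 10, Stonebridge 14.
No canton's allocation decreased.

none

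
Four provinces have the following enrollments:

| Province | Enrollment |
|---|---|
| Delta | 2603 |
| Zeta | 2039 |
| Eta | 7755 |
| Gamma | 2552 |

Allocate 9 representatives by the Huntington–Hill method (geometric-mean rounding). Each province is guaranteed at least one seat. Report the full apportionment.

With divisor 1769: modified quotas Delta 1.471, Zeta 1.153, Eta 4.384, Gamma 1.443.
Geometric-mean thresholds: Delta √(1·2)=1.414, Zeta √(1·2)=1.414, Eta √(4·5)=4.472, Gamma √(1·2)=1.414.
Each quota rounded against its threshold gives Delta 2, Zeta 1, Eta 4, Gamma 2 (total 9).

Delta: 2, Zeta: 1, Eta: 4, Gamma: 2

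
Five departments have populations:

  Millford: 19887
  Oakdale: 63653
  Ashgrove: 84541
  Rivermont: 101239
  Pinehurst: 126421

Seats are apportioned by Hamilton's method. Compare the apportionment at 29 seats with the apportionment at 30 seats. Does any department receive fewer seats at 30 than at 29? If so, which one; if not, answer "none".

Millford

At 29 seats: Millford 2, Oakdale 5, Ashgrove 6, Rivermont 7, Pinehurst 9.
At 30 seats: Millford 1, Oakdale 5, Ashgrove 6, Rivermont 8, Pinehurst 10.
Millford drops from 2 to 1.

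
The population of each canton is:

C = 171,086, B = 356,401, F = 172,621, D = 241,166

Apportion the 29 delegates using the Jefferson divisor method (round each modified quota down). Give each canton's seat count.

Standard divisor 941274/29 ≈ 32457.724; standard quotas: C 5.271, B 10.980, F 5.318, D 7.430.
Rounding down gives 5, 10, 5, 7 = 27 seats, so the divisor must be adjusted.
With modified divisor 29900: modified quotas C 5.722, B 11.920, F 5.773, D 8.066.
Rounding down: C 5, B 11, F 5, D 8 (total 29).

C 5, B 11, F 5, D 8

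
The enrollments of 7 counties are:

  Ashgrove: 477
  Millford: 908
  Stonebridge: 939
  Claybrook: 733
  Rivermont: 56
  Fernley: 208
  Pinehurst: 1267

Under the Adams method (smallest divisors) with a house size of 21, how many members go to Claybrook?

Standard divisor 4588/21 ≈ 218.476; standard quotas: Ashgrove 2.183, Millford 4.156, Stonebridge 4.298, Claybrook 3.355, Rivermont 0.256, Fernley 0.952, Pinehurst 5.799.
Rounding up gives 3, 5, 5, 4, 1, 1, 6 = 25 seats, so the divisor must be adjusted.
With modified divisor 250: modified quotas Ashgrove 1.908, Millford 3.632, Stonebridge 3.756, Claybrook 2.932, Rivermont 0.224, Fernley 0.832, Pinehurst 5.068.
Rounding up: Ashgrove 2, Millford 4, Stonebridge 4, Claybrook 3, Rivermont 1, Fernley 1, Pinehurst 6 (total 21).
Claybrook receives 3.

3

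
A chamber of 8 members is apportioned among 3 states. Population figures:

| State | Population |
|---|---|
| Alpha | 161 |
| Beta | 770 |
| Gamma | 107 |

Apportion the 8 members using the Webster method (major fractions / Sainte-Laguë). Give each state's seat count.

Standard divisor 1038/8 ≈ 129.75; standard quotas: Alpha 1.241, Beta 5.934, Gamma 0.825.
Rounding to the nearest integer gives Alpha 1, Beta 6, Gamma 1 — total 8, matching the house size, so no adjustment is needed.

Alpha: 1, Beta: 6, Gamma: 1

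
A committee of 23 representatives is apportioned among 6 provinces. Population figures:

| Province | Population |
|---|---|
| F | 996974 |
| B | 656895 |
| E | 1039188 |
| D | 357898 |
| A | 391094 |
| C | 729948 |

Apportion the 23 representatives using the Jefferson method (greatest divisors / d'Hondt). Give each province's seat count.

Standard divisor 4171997/23 ≈ 181391.174; standard quotas: F 5.496, B 3.621, E 5.729, D 1.973, A 2.156, C 4.024.
Rounding down gives 5, 3, 5, 1, 2, 4 = 20 seats, so the divisor must be adjusted.
With modified divisor 165200: modified quotas F 6.035, B 3.976, E 6.290, D 2.166, A 2.367, C 4.419.
Rounding down: F 6, B 3, E 6, D 2, A 2, C 4 (total 23).

F=6; B=3; E=6; D=2; A=2; C=4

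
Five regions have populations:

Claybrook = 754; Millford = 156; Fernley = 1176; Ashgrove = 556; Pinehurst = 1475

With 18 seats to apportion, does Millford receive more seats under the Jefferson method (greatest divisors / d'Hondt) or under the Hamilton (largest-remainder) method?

Jefferson: Claybrook 3, Millford 0, Fernley 6, Ashgrove 2, Pinehurst 7.
Hamilton: Claybrook 3, Millford 1, Fernley 5, Ashgrove 2, Pinehurst 7.
Millford gets 0 under Jefferson and 1 under Hamilton.

Hamilton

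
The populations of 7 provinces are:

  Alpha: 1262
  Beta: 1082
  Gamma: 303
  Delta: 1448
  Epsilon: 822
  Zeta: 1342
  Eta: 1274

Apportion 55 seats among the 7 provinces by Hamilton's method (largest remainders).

Total 7533; standard divisor 7533/55 ≈ 136.964.
Standard quotas: Alpha 9.214, Beta 7.900, Gamma 2.212, Delta 10.572, Epsilon 6.002, Zeta 9.798, Eta 9.302.
Lower quotas: Alpha 9, Beta 7, Gamma 2, Delta 10, Epsilon 6, Zeta 9, Eta 9 (sum 52, leaving 3 seats).
Remainders in descending order: Beta 0.900, Zeta 0.798, Delta 0.572, Eta 0.302, Alpha 0.214, Gamma 0.212, Epsilon 0.002.
Largest remainders: Beta, Zeta, Delta receive the extra seats.

Alpha 9, Beta 8, Gamma 2, Delta 11, Epsilon 6, Zeta 10, Eta 9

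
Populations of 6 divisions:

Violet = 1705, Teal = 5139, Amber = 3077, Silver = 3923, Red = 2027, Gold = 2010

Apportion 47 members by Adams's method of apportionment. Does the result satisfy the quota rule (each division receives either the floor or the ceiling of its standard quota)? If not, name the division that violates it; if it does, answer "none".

Standard quotas: Violet 4.482, Teal 13.508, Amber 8.088, Silver 10.312, Red 5.328, Gold 5.283.
Adams allocation: Violet 5, Teal 13, Amber 8, Silver 10, Red 6, Gold 5.
Every allocation lies between the lower and upper quota.

none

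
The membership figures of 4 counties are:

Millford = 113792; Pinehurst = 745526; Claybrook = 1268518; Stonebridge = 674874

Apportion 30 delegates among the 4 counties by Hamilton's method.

The standard divisor is 2802710/30 ≈ 93423.667.
Standard quotas: Millford 1.2180, Pinehurst 7.9801, Claybrook 13.5781, Stonebridge 7.2238.
Lower quotas: Millford 1, Pinehurst 7, Claybrook 13, Stonebridge 7 (sum 28, leaving 2 seats).
Remainders in descending order: Pinehurst 0.9801, Claybrook 0.5781, Stonebridge 0.2238, Millford 0.2180.
Largest remainders: Pinehurst, Claybrook receive the extra seats.

Millford: 1; Pinehurst: 8; Claybrook: 14; Stonebridge: 7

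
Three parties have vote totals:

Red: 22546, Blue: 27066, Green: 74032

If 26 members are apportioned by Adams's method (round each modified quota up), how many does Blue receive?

6

Standard divisor 123644/26 ≈ 4755.538; standard quotas: Red 4.741, Blue 5.691, Green 15.568.
Rounding up gives 5, 6, 16 = 27 seats, so the divisor must be adjusted.
With modified divisor 5100: modified quotas Red 4.421, Blue 5.307, Green 14.516.
Rounding up: Red 5, Blue 6, Green 15 (total 26).
Blue receives 6.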